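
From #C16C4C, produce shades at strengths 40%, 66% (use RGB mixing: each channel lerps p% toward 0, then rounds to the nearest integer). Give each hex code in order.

#74412E, #42251A

#C16C4C is rgb(193, 108, 76).
40%: (193 − 77.2 = 115.8→116, 108 − 43.2 = 64.8→65, 76 − 30.4 = 45.6→46) → #74412E
66%: (193 − 127.38 = 65.62→66, 108 − 71.28 = 36.72→37, 76 − 50.16 = 25.84→26) → #42251A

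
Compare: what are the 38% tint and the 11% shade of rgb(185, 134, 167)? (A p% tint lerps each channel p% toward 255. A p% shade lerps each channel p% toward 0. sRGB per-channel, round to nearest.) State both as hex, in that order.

#d4b4c8, #a57795

38% tint:
  R: 185 + 0.38×(255−185) = 185 + 26.6 = 211.6 → 212
  G: 134 + 0.38×(255−134) = 134 + 45.98 = 179.98 → 180
  B: 167 + 0.38×(255−167) = 167 + 33.44 = 200.44 → 200
  → #d4b4c8
11% shade:
  R: 185 − 20.35 = 164.65 → 165
  G: 134 − 14.74 = 119.26 → 119
  B: 167 + 0.11×(0−167) = 167 − 18.37 = 148.63 → 149
  → #a57795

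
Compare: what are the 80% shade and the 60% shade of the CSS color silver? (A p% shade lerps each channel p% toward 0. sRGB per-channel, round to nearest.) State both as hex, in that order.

#262626, #4D4D4D

CSS silver is rgb(192, 192, 192).
80% shade:
  R: 192 + 0.8×(0−192) = 192 − 153.6 = 38.4 → 38
  G: 192 + 0.8×(0−192) = 192 − 153.6 = 38.4 → 38
  B: 192 − 153.6 = 38.4 → 38
  → #262626
60% shade:
  R: 192 + 0.6×(0−192) = 192 − 115.2 = 76.8 → 77
  G: 192 + 0.6×(0−192) = 192 − 115.2 = 76.8 → 77
  B: 192 − 115.2 = 76.8 → 77
  → #4D4D4D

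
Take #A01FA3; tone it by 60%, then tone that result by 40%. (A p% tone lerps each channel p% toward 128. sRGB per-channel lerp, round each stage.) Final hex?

#A01FA3 is rgb(160, 31, 163).
A 60% tone moves each channel 60% toward 128:
  R: 160 − 19.2 = 140.8 → 141
  G: 31 + 0.6×(128−31) = 31 + 58.2 = 89.2 → 89
  B: 163 + 0.6×(128−163) = 163 − 21 = 142 → 142
After the tone: rgb(141, 89, 142) = #8D598E.
Per channel, c → c + 0.4(128 − c):
  R: 141 + 0.4×(128−141) = 141 − 5.2 = 135.8 → 136
  G: 89 + 0.4×(128−89) = 89 + 15.6 = 104.6 → 105
  B: 142 + 0.4×(128−142) = 142 − 5.6 = 136.4 → 136
rgb(136, 105, 136) = #886988.

#886988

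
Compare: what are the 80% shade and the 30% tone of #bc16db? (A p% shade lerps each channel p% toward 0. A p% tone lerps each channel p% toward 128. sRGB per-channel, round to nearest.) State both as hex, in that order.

#bc16db is rgb(188, 22, 219).
80% shade:
  R: 188 − 150.4 = 37.6 → 38
  G: 22 − 17.6 = 4.4 → 4
  B: 219 + 0.8×(0−219) = 219 − 175.2 = 43.8 → 44
  → #26042c
30% tone:
  R: 188 + 0.3×(128−188) = 188 − 18 = 170 → 170
  G: 22 + 31.8 = 53.8 → 54
  B: 219 − 27.3 = 191.7 → 192
  → #aa36c0

#26042c, #aa36c0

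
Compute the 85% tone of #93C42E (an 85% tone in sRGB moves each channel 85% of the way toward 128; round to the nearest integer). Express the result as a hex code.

#838A74

#93C42E is rgb(147, 196, 46).
Lerp each channel 85% toward 128:
  R: 147 − 16.15 = 130.85 → 131
  G: 196 − 57.8 = 138.2 → 138
  B: 46 + 0.85×(128−46) = 46 + 69.7 = 115.7 → 116
rgb(131, 138, 116) = #838A74.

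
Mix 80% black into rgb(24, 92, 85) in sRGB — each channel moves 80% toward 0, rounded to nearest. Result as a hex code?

An 80% shade moves each channel 80% toward 0:
  R: 24 + 0.8×(0−24) = 24 − 19.2 = 4.8 → 5
  G: 92 + 0.8×(0−92) = 92 − 73.6 = 18.4 → 18
  B: 85 + 0.8×(0−85) = 85 − 68 = 17 → 17
rgb(5, 18, 17) = #051211.

#051211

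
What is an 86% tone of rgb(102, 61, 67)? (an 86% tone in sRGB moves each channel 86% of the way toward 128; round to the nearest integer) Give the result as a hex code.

Lerp each channel 86% toward 128:
  R: 102 + 0.86×(128−102) = 102 + 22.36 = 124.36 → 124
  G: 61 + 0.86×(128−61) = 61 + 57.62 = 118.62 → 119
  B: 67 + 52.46 = 119.46 → 119
rgb(124, 119, 119) = #7C7777.

#7C7777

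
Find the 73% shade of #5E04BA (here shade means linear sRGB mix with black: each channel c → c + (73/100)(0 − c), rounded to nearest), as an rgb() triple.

rgb(25, 1, 50)

#5E04BA is rgb(94, 4, 186).
Per channel, c → c + 0.73(0 − c):
  R: 94 − 68.62 = 25.38 → 25
  G: 4 − 2.92 = 1.08 → 1
  B: 186 − 135.78 = 50.22 → 50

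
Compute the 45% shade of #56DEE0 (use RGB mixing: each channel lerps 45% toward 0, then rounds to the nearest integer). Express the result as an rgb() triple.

#56DEE0 is rgb(86, 222, 224).
A 45% shade moves each channel 45% toward 0:
  R: 86 − 38.7 = 47.3 → 47
  G: 222 − 99.9 = 122.1 → 122
  B: 224 + 0.45×(0−224) = 224 − 100.8 = 123.2 → 123

rgb(47, 122, 123)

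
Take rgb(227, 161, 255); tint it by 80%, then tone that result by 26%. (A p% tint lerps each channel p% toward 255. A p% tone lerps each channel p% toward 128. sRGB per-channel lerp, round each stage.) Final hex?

#DAD0DE

Lerp each channel 80% toward 255:
  R: 227 + 0.8×(255−227) = 227 + 22.4 = 249.4 → 249
  G: 161 + 0.8×(255−161) = 161 + 75.2 = 236.2 → 236
  B: 255 + 0 = 255 → 255
After the tint: rgb(249, 236, 255) = #F9ECFF.
Lerp each channel 26% toward 128:
  R: 249 − 31.46 = 217.54 → 218
  G: 236 − 28.08 = 207.92 → 208
  B: 255 + 0.26×(128−255) = 255 − 33.02 = 221.98 → 222
rgb(218, 208, 222) = #DAD0DE.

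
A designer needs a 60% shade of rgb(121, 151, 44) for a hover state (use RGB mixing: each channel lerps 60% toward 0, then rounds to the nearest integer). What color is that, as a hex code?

A 60% shade moves each channel 60% toward 0:
  R: 121 + 0.6×(0−121) = 121 − 72.6 = 48.4 → 48
  G: 151 − 90.6 = 60.4 → 60
  B: 44 + 0.6×(0−44) = 44 − 26.4 = 17.6 → 18
rgb(48, 60, 18) = #303c12.

#303c12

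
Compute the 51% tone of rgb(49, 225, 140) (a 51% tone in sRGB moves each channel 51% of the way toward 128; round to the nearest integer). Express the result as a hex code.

Lerp each channel 51% toward 128:
  R: 49 + 0.51×(128−49) = 49 + 40.29 = 89.29 → 89
  G: 225 − 49.47 = 175.53 → 176
  B: 140 + 0.51×(128−140) = 140 − 6.12 = 133.88 → 134
rgb(89, 176, 134) = #59B086.

#59B086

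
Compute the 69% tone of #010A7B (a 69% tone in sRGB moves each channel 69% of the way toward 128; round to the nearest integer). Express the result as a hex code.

#595B7E

#010A7B is rgb(1, 10, 123).
Lerp each channel 69% toward 128:
  R: 1 + 0.69×(128−1) = 1 + 87.63 = 88.63 → 89
  G: 10 + 81.42 = 91.42 → 91
  B: 123 + 0.69×(128−123) = 123 + 3.45 = 126.45 → 126
rgb(89, 91, 126) = #595B7E.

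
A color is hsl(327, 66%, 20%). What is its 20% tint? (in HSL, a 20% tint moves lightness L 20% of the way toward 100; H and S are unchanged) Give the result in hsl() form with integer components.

hsl(327, 66%, 36%)

L moves 20% from 20 toward 100: 20 + 16 = 36 → 36.
H and S are unchanged.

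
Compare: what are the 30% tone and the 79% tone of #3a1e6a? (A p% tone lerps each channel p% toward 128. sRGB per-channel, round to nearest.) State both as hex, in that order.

#3a1e6a is rgb(58, 30, 106).
30% tone:
  R: 58 + 0.3×(128−58) = 58 + 21 = 79 → 79
  G: 30 + 29.4 = 59.4 → 59
  B: 106 + 0.3×(128−106) = 106 + 6.6 = 112.6 → 113
  → #4f3b71
79% tone:
  R: 58 + 55.3 = 113.3 → 113
  G: 30 + 77.42 = 107.42 → 107
  B: 106 + 17.38 = 123.38 → 123
  → #716b7b

#4f3b71, #716b7b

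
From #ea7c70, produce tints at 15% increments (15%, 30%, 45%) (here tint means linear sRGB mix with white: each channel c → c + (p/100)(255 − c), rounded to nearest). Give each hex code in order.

#ed9085, #f0a39b, #f3b7b0

#ea7c70 is rgb(234, 124, 112).
15%: (234 + 3.15 = 237.15→237, 124 + 19.65 = 143.65→144, 112 + 21.45 = 133.45→133) → #ed9085
30%: (234 + 6.3 = 240.3→240, 124 + 39.3 = 163.3→163, 112 + 42.9 = 154.9→155) → #f0a39b
45%: (234 + 9.45 = 243.45→243, 124 + 58.95 = 182.95→183, 112 + 64.35 = 176.35→176) → #f3b7b0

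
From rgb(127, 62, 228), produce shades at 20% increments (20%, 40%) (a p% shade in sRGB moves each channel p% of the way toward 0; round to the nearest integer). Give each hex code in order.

#6632b6, #4c2589

20%: (127 − 25.4 = 101.6→102, 62 − 12.4 = 49.6→50, 228 − 45.6 = 182.4→182) → #6632b6
40%: (127 − 50.8 = 76.2→76, 62 − 24.8 = 37.2→37, 228 − 91.2 = 136.8→137) → #4c2589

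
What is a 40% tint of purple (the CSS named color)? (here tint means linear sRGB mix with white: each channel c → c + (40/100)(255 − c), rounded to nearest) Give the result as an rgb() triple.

rgb(179, 102, 179)

CSS purple is rgb(128, 0, 128).
A 40% tint moves each channel 40% toward 255:
  R: 128 + 50.8 = 178.8 → 179
  G: 0 + 0.4×(255−0) = 0 + 102 = 102 → 102
  B: 128 + 50.8 = 178.8 → 179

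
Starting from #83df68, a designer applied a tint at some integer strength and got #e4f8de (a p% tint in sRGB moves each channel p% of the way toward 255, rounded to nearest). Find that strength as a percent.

#83df68 is rgb(131, 223, 104); #e4f8de is rgb(228, 248, 222).
On the B channel (widest range): 222 ≈ 104 + (p/100)(255 − 104), so p ≈ 100×(222 − 104)/(255 − 104) = 11800/151 = 78.15.
p = 78 reproduces all three channels after rounding.

78%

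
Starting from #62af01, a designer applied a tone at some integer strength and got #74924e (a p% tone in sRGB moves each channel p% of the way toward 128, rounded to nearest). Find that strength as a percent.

#62af01 is rgb(98, 175, 1); #74924e is rgb(116, 146, 78).
On the B channel (widest range): 78 ≈ 1 + (p/100)(128 − 1), so p ≈ 100×(78 − 1)/(128 − 1) = 7700/127 = 60.63.
p = 61 reproduces all three channels after rounding.

61%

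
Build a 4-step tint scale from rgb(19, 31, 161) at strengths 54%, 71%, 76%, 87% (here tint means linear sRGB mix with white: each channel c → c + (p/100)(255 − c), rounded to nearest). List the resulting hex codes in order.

54%: (19 + 127.44 = 146.44→146, 31 + 120.96 = 151.96→152, 161 + 50.76 = 211.76→212) → #9298D4
71%: (19 + 167.56 = 186.56→187, 31 + 159.04 = 190.04→190, 161 + 66.74 = 227.74→228) → #BBBEE4
76%: (19 + 179.36 = 198.36→198, 31 + 170.24 = 201.24→201, 161 + 71.44 = 232.44→232) → #C6C9E8
87%: (19 + 205.32 = 224.32→224, 31 + 194.88 = 225.88→226, 161 + 81.78 = 242.78→243) → #E0E2F3

#9298D4, #BBBEE4, #C6C9E8, #E0E2F3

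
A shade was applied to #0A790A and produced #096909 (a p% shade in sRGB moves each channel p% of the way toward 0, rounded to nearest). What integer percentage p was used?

#0A790A is rgb(10, 121, 10); #096909 is rgb(9, 105, 9).
On the G channel (widest range): 105 ≈ 121 + (p/100)(0 − 121), so p ≈ 100×(105 − 121)/(0 − 121) = -1600/-121 = 13.22.
p = 13 reproduces all three channels after rounding.

13%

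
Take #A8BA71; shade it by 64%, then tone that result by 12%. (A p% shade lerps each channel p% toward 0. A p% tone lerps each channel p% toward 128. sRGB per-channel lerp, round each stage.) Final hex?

#A8BA71 is rgb(168, 186, 113).
A 64% shade moves each channel 64% toward 0:
  R: 168 + 0.64×(0−168) = 168 − 107.52 = 60.48 → 60
  G: 186 + 0.64×(0−186) = 186 − 119.04 = 66.96 → 67
  B: 113 + 0.64×(0−113) = 113 − 72.32 = 40.68 → 41
After the shade: rgb(60, 67, 41) = #3C4329.
A 12% tone moves each channel 12% toward 128:
  R: 60 + 0.12×(128−60) = 60 + 8.16 = 68.16 → 68
  G: 67 + 7.32 = 74.32 → 74
  B: 41 + 10.44 = 51.44 → 51
rgb(68, 74, 51) = #444A33.

#444A33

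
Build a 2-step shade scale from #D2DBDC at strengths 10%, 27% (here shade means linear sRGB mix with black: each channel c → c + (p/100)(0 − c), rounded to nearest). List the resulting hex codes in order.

#BDC5C6, #99A0A1

#D2DBDC is rgb(210, 219, 220).
10%: (210 − 21 = 189→189, 219 − 21.9 = 197.1→197, 220 − 22 = 198→198) → #BDC5C6
27%: (210 − 56.7 = 153.3→153, 219 − 59.13 = 159.87→160, 220 − 59.4 = 160.6→161) → #99A0A1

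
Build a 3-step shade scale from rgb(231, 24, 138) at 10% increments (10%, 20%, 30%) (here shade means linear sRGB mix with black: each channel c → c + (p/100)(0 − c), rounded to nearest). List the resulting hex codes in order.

#d0167c, #b9136e, #a21161

10%: (231 − 23.1 = 207.9→208, 24 − 2.4 = 21.6→22, 138 − 13.8 = 124.2→124) → #d0167c
20%: (231 − 46.2 = 184.8→185, 24 − 4.8 = 19.2→19, 138 − 27.6 = 110.4→110) → #b9136e
30%: (231 − 69.3 = 161.7→162, 24 − 7.2 = 16.8→17, 138 − 41.4 = 96.6→97) → #a21161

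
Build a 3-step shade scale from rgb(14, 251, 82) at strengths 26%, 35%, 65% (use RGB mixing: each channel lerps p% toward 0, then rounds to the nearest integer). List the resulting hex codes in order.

#0ABA3D, #09A335, #05581D

26%: (14 − 3.64 = 10.36→10, 251 − 65.26 = 185.74→186, 82 − 21.32 = 60.68→61) → #0ABA3D
35%: (14 − 4.9 = 9.1→9, 251 − 87.85 = 163.15→163, 82 − 28.7 = 53.3→53) → #09A335
65%: (14 − 9.1 = 4.9→5, 251 − 163.15 = 87.85→88, 82 − 53.3 = 28.7→29) → #05581D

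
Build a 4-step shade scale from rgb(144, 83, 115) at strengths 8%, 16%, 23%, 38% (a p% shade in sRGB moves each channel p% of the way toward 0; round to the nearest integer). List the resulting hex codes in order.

8%: (144 − 11.52 = 132.48→132, 83 − 6.64 = 76.36→76, 115 − 9.2 = 105.8→106) → #844C6A
16%: (144 − 23.04 = 120.96→121, 83 − 13.28 = 69.72→70, 115 − 18.4 = 96.6→97) → #794661
23%: (144 − 33.12 = 110.88→111, 83 − 19.09 = 63.91→64, 115 − 26.45 = 88.55→89) → #6F4059
38%: (144 − 54.72 = 89.28→89, 83 − 31.54 = 51.46→51, 115 − 43.7 = 71.3→71) → #593347

#844C6A, #794661, #6F4059, #593347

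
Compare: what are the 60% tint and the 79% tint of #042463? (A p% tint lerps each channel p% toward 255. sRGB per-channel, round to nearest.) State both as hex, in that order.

#9BA7C1, #CAD1DE

#042463 is rgb(4, 36, 99).
60% tint:
  R: 4 + 0.6×(255−4) = 4 + 150.6 = 154.6 → 155
  G: 36 + 0.6×(255−36) = 36 + 131.4 = 167.4 → 167
  B: 99 + 0.6×(255−99) = 99 + 93.6 = 192.6 → 193
  → #9BA7C1
79% tint:
  R: 4 + 0.79×(255−4) = 4 + 198.29 = 202.29 → 202
  G: 36 + 0.79×(255−36) = 36 + 173.01 = 209.01 → 209
  B: 99 + 123.24 = 222.24 → 222
  → #CAD1DE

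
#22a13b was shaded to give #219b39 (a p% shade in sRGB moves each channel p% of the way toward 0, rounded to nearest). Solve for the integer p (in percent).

#22a13b is rgb(34, 161, 59); #219b39 is rgb(33, 155, 57).
On the G channel (widest range): 155 ≈ 161 + (p/100)(0 − 161), so p ≈ 100×(155 − 161)/(0 − 161) = -600/-161 = 3.73.
p = 4 reproduces all three channels after rounding.

4%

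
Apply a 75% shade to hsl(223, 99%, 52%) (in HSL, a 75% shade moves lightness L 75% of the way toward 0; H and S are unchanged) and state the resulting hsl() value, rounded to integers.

hsl(223, 99%, 13%)

L moves 75% from 52 toward 0: 52 − 39 = 13 → 13.
H and S are unchanged.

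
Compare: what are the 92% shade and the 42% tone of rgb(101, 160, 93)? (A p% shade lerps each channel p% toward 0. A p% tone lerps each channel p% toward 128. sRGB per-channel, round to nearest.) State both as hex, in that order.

92% shade:
  R: 101 + 0.92×(0−101) = 101 − 92.92 = 8.08 → 8
  G: 160 − 147.2 = 12.8 → 13
  B: 93 + 0.92×(0−93) = 93 − 85.56 = 7.44 → 7
  → #080d07
42% tone:
  R: 101 + 0.42×(128−101) = 101 + 11.34 = 112.34 → 112
  G: 160 + 0.42×(128−160) = 160 − 13.44 = 146.56 → 147
  B: 93 + 0.42×(128−93) = 93 + 14.7 = 107.7 → 108
  → #70936c

#080d07, #70936c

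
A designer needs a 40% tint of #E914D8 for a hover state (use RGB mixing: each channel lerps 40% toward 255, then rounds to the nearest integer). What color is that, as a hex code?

#F272E8

#E914D8 is rgb(233, 20, 216).
Lerp each channel 40% toward 255:
  R: 233 + 8.8 = 241.8 → 242
  G: 20 + 0.4×(255−20) = 20 + 94 = 114 → 114
  B: 216 + 0.4×(255−216) = 216 + 15.6 = 231.6 → 232
rgb(242, 114, 232) = #F272E8.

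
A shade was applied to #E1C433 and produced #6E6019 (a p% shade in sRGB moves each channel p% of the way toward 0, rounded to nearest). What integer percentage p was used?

#E1C433 is rgb(225, 196, 51); #6E6019 is rgb(110, 96, 25).
On the R channel (widest range): 110 ≈ 225 + (p/100)(0 − 225), so p ≈ 100×(110 − 225)/(0 − 225) = -11500/-225 = 51.11.
p = 51 reproduces all three channels after rounding.

51%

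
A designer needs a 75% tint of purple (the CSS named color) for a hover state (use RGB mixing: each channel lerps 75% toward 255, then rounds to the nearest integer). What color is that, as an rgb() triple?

CSS purple is rgb(128, 0, 128).
A 75% tint moves each channel 75% toward 255:
  R: 128 + 0.75×(255−128) = 128 + 95.25 = 223.25 → 223
  G: 0 + 0.75×(255−0) = 0 + 191.25 = 191.25 → 191
  B: 128 + 0.75×(255−128) = 128 + 95.25 = 223.25 → 223

rgb(223, 191, 223)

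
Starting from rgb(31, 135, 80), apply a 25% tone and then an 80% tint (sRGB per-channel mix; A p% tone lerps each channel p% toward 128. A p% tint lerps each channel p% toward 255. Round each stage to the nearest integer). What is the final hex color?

#D7E7DE

A 25% tone moves each channel 25% toward 128:
  R: 31 + 0.25×(128−31) = 31 + 24.25 = 55.25 → 55
  G: 135 − 1.75 = 133.25 → 133
  B: 80 + 0.25×(128−80) = 80 + 12 = 92 → 92
After the tone: rgb(55, 133, 92) = #37855C.
Per channel, c → c + 0.8(255 − c):
  R: 55 + 160 = 215 → 215
  G: 133 + 0.8×(255−133) = 133 + 97.6 = 230.6 → 231
  B: 92 + 130.4 = 222.4 → 222
rgb(215, 231, 222) = #D7E7DE.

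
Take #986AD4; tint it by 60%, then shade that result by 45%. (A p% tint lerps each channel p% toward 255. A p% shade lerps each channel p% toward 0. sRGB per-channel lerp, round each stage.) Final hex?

#986AD4 is rgb(152, 106, 212).
Per channel, c → c + 0.6(255 − c):
  R: 152 + 0.6×(255−152) = 152 + 61.8 = 213.8 → 214
  G: 106 + 0.6×(255−106) = 106 + 89.4 = 195.4 → 195
  B: 212 + 25.8 = 237.8 → 238
After the tint: rgb(214, 195, 238) = #D6C3EE.
Per channel, c → c + 0.45(0 − c):
  R: 214 − 96.3 = 117.7 → 118
  G: 195 − 87.75 = 107.25 → 107
  B: 238 + 0.45×(0−238) = 238 − 107.1 = 130.9 → 131
rgb(118, 107, 131) = #766B83.

#766B83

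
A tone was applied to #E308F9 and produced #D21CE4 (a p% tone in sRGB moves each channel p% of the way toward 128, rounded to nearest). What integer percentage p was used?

#E308F9 is rgb(227, 8, 249); #D21CE4 is rgb(210, 28, 228).
On the B channel (widest range): 228 ≈ 249 + (p/100)(128 − 249), so p ≈ 100×(228 − 249)/(128 − 249) = -2100/-121 = 17.36.
p = 17 reproduces all three channels after rounding.

17%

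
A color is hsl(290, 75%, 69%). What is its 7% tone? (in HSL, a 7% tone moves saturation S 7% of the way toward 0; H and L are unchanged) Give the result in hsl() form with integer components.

S moves 7% from 75 toward 0: 75 − 5.25 = 69.75 → 70.
H and L are unchanged.

hsl(290, 70%, 69%)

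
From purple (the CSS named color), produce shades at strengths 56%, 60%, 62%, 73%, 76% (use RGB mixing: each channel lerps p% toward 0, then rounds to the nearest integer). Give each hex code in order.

CSS purple is rgb(128, 0, 128).
56%: (128 − 71.68 = 56.32→56, 0→0, 128 − 71.68 = 56.32→56) → #380038
60%: (128 − 76.8 = 51.2→51, 0→0, 128 − 76.8 = 51.2→51) → #330033
62%: (128 − 79.36 = 48.64→49, 0→0, 128 − 79.36 = 48.64→49) → #310031
73%: (128 − 93.44 = 34.56→35, 0→0, 128 − 93.44 = 34.56→35) → #230023
76%: (128 − 97.28 = 30.72→31, 0→0, 128 − 97.28 = 30.72→31) → #1f001f

#380038, #330033, #310031, #230023, #1f001f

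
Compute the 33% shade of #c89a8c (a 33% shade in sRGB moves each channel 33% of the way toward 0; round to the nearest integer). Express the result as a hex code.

#86675e

#c89a8c is rgb(200, 154, 140).
Lerp each channel 33% toward 0:
  R: 200 + 0.33×(0−200) = 200 − 66 = 134 → 134
  G: 154 − 50.82 = 103.18 → 103
  B: 140 + 0.33×(0−140) = 140 − 46.2 = 93.8 → 94
rgb(134, 103, 94) = #86675e.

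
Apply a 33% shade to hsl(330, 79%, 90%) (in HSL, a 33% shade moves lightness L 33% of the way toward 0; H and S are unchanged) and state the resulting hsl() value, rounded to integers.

L moves 33% from 90 toward 0: 90 − 29.7 = 60.3 → 60.
H and S are unchanged.

hsl(330, 79%, 60%)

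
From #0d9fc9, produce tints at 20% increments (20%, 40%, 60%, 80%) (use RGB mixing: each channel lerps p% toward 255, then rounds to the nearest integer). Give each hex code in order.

#0d9fc9 is rgb(13, 159, 201).
20%: (13 + 48.4 = 61.4→61, 159 + 19.2 = 178.2→178, 201 + 10.8 = 211.8→212) → #3db2d4
40%: (13 + 96.8 = 109.8→110, 159 + 38.4 = 197.4→197, 201 + 21.6 = 222.6→223) → #6ec5df
60%: (13 + 145.2 = 158.2→158, 159 + 57.6 = 216.6→217, 201 + 32.4 = 233.4→233) → #9ed9e9
80%: (13 + 193.6 = 206.6→207, 159 + 76.8 = 235.8→236, 201 + 43.2 = 244.2→244) → #cfecf4

#3db2d4, #6ec5df, #9ed9e9, #cfecf4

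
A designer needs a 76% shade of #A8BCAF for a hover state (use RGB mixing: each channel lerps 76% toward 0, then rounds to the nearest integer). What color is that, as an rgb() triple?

#A8BCAF is rgb(168, 188, 175).
Lerp each channel 76% toward 0:
  R: 168 + 0.76×(0−168) = 168 − 127.68 = 40.32 → 40
  G: 188 − 142.88 = 45.12 → 45
  B: 175 + 0.76×(0−175) = 175 − 133 = 42 → 42

rgb(40, 45, 42)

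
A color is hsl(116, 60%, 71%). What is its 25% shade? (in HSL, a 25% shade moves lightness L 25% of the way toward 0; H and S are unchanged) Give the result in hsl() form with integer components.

hsl(116, 60%, 53%)

L moves 25% from 71 toward 0: 71 − 17.75 = 53.25 → 53.
H and S are unchanged.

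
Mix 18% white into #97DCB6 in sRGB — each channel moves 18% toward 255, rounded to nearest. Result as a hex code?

#97DCB6 is rgb(151, 220, 182).
An 18% tint moves each channel 18% toward 255:
  R: 151 + 18.72 = 169.72 → 170
  G: 220 + 0.18×(255−220) = 220 + 6.3 = 226.3 → 226
  B: 182 + 13.14 = 195.14 → 195
rgb(170, 226, 195) = #AAE2C3.

#AAE2C3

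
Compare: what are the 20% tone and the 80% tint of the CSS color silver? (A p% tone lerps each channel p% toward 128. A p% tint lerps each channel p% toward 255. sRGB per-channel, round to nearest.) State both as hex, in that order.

CSS silver is rgb(192, 192, 192).
20% tone:
  R: 192 + 0.2×(128−192) = 192 − 12.8 = 179.2 → 179
  G: 192 + 0.2×(128−192) = 192 − 12.8 = 179.2 → 179
  B: 192 + 0.2×(128−192) = 192 − 12.8 = 179.2 → 179
  → #b3b3b3
80% tint:
  R: 192 + 50.4 = 242.4 → 242
  G: 192 + 50.4 = 242.4 → 242
  B: 192 + 0.8×(255−192) = 192 + 50.4 = 242.4 → 242
  → #f2f2f2

#b3b3b3, #f2f2f2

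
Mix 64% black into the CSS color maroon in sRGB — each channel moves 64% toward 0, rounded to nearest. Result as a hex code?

CSS maroon is rgb(128, 0, 0).
A 64% shade moves each channel 64% toward 0:
  R: 128 + 0.64×(0−128) = 128 − 81.92 = 46.08 → 46
  G: 0 + 0 = 0 → 0
  B: 0 + 0.64×(0−0) = 0 + 0 = 0 → 0
rgb(46, 0, 0) = #2E0000.

#2E0000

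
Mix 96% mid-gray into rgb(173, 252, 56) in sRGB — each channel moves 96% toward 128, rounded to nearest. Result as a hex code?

#82857D

Lerp each channel 96% toward 128:
  R: 173 + 0.96×(128−173) = 173 − 43.2 = 129.8 → 130
  G: 252 − 119.04 = 132.96 → 133
  B: 56 + 69.12 = 125.12 → 125
rgb(130, 133, 125) = #82857D.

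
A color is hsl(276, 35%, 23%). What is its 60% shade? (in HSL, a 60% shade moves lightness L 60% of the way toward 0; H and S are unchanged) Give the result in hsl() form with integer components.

L moves 60% from 23 toward 0: 23 − 13.8 = 9.2 → 9.
H and S are unchanged.

hsl(276, 35%, 9%)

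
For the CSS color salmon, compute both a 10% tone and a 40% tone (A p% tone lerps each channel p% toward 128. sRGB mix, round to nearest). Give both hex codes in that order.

CSS salmon is rgb(250, 128, 114).
10% tone:
  R: 250 + 0.1×(128−250) = 250 − 12.2 = 237.8 → 238
  G: 128 + 0.1×(128−128) = 128 + 0 = 128 → 128
  B: 114 + 0.1×(128−114) = 114 + 1.4 = 115.4 → 115
  → #EE8073
40% tone:
  R: 250 − 48.8 = 201.2 → 201
  G: 128 + 0 = 128 → 128
  B: 114 + 5.6 = 119.6 → 120
  → #C98078

#EE8073, #C98078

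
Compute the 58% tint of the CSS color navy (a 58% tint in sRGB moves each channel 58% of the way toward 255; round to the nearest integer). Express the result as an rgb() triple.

CSS navy is rgb(0, 0, 128).
Lerp each channel 58% toward 255:
  R: 0 + 0.58×(255−0) = 0 + 147.9 = 147.9 → 148
  G: 0 + 0.58×(255−0) = 0 + 147.9 = 147.9 → 148
  B: 128 + 0.58×(255−128) = 128 + 73.66 = 201.66 → 202

rgb(148, 148, 202)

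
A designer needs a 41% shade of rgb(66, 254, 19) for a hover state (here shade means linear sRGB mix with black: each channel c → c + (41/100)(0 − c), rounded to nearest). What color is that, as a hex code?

Per channel, c → c + 0.41(0 − c):
  R: 66 + 0.41×(0−66) = 66 − 27.06 = 38.94 → 39
  G: 254 − 104.14 = 149.86 → 150
  B: 19 + 0.41×(0−19) = 19 − 7.79 = 11.21 → 11
rgb(39, 150, 11) = #27960B.

#27960B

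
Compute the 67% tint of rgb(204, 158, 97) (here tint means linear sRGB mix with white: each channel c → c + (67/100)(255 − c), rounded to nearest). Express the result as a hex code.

Per channel, c → c + 0.67(255 − c):
  R: 204 + 0.67×(255−204) = 204 + 34.17 = 238.17 → 238
  G: 158 + 64.99 = 222.99 → 223
  B: 97 + 0.67×(255−97) = 97 + 105.86 = 202.86 → 203
rgb(238, 223, 203) = #eedfcb.

#eedfcb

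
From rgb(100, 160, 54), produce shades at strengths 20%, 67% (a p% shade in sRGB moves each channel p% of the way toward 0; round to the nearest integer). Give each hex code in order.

20%: (100 − 20 = 80→80, 160 − 32 = 128→128, 54 − 10.8 = 43.2→43) → #50802b
67%: (100 − 67 = 33→33, 160 − 107.2 = 52.8→53, 54 − 36.18 = 17.82→18) → #213512

#50802b, #213512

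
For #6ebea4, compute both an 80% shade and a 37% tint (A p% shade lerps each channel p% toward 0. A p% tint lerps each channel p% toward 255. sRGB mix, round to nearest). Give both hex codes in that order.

#6ebea4 is rgb(110, 190, 164).
80% shade:
  R: 110 + 0.8×(0−110) = 110 − 88 = 22 → 22
  G: 190 − 152 = 38 → 38
  B: 164 − 131.2 = 32.8 → 33
  → #162621
37% tint:
  R: 110 + 0.37×(255−110) = 110 + 53.65 = 163.65 → 164
  G: 190 + 0.37×(255−190) = 190 + 24.05 = 214.05 → 214
  B: 164 + 0.37×(255−164) = 164 + 33.67 = 197.67 → 198
  → #a4d6c6

#162621, #a4d6c6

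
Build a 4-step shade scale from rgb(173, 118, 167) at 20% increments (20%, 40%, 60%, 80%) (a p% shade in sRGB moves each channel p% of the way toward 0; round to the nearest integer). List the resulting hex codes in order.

20%: (173 − 34.6 = 138.4→138, 118 − 23.6 = 94.4→94, 167 − 33.4 = 133.6→134) → #8a5e86
40%: (173 − 69.2 = 103.8→104, 118 − 47.2 = 70.8→71, 167 − 66.8 = 100.2→100) → #684764
60%: (173 − 103.8 = 69.2→69, 118 − 70.8 = 47.2→47, 167 − 100.2 = 66.8→67) → #452f43
80%: (173 − 138.4 = 34.6→35, 118 − 94.4 = 23.6→24, 167 − 133.6 = 33.4→33) → #231821

#8a5e86, #684764, #452f43, #231821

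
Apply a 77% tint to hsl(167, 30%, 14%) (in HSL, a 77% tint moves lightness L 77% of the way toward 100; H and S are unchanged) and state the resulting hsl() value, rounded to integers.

hsl(167, 30%, 80%)

L moves 77% from 14 toward 100: 14 + 66.22 = 80.22 → 80.
H and S are unchanged.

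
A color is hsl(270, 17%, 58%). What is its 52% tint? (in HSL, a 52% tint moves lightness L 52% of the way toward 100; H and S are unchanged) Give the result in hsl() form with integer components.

L moves 52% from 58 toward 100: 58 + 21.84 = 79.84 → 80.
H and S are unchanged.

hsl(270, 17%, 80%)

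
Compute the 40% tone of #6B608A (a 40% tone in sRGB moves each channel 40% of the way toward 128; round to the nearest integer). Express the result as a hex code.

#6B608A is rgb(107, 96, 138).
Per channel, c → c + 0.4(128 − c):
  R: 107 + 8.4 = 115.4 → 115
  G: 96 + 12.8 = 108.8 → 109
  B: 138 + 0.4×(128−138) = 138 − 4 = 134 → 134
rgb(115, 109, 134) = #736D86.

#736D86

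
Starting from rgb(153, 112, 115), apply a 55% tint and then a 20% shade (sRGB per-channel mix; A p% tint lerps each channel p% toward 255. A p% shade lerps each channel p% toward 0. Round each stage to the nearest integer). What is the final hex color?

#A7999A

A 55% tint moves each channel 55% toward 255:
  R: 153 + 0.55×(255−153) = 153 + 56.1 = 209.1 → 209
  G: 112 + 78.65 = 190.65 → 191
  B: 115 + 0.55×(255−115) = 115 + 77 = 192 → 192
After the tint: rgb(209, 191, 192) = #D1BFC0.
A 20% shade moves each channel 20% toward 0:
  R: 209 + 0.2×(0−209) = 209 − 41.8 = 167.2 → 167
  G: 191 + 0.2×(0−191) = 191 − 38.2 = 152.8 → 153
  B: 192 − 38.4 = 153.6 → 154
rgb(167, 153, 154) = #A7999A.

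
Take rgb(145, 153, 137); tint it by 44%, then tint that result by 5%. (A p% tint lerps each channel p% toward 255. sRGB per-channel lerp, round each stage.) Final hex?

Lerp each channel 44% toward 255:
  R: 145 + 48.4 = 193.4 → 193
  G: 153 + 0.44×(255−153) = 153 + 44.88 = 197.88 → 198
  B: 137 + 0.44×(255−137) = 137 + 51.92 = 188.92 → 189
After the tint: rgb(193, 198, 189) = #c1c6bd.
Per channel, c → c + 0.05(255 − c):
  R: 193 + 0.05×(255−193) = 193 + 3.1 = 196.1 → 196
  G: 198 + 2.85 = 200.85 → 201
  B: 189 + 0.05×(255−189) = 189 + 3.3 = 192.3 → 192
rgb(196, 201, 192) = #c4c9c0.

#c4c9c0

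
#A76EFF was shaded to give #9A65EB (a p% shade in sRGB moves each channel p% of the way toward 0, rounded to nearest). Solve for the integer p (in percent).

8%

#A76EFF is rgb(167, 110, 255); #9A65EB is rgb(154, 101, 235).
On the B channel (widest range): 235 ≈ 255 + (p/100)(0 − 255), so p ≈ 100×(235 − 255)/(0 − 255) = -2000/-255 = 7.84.
p = 8 reproduces all three channels after rounding.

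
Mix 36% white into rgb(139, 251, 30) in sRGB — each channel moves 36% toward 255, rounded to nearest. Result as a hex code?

Lerp each channel 36% toward 255:
  R: 139 + 0.36×(255−139) = 139 + 41.76 = 180.76 → 181
  G: 251 + 1.44 = 252.44 → 252
  B: 30 + 81 = 111 → 111
rgb(181, 252, 111) = #B5FC6F.

#B5FC6F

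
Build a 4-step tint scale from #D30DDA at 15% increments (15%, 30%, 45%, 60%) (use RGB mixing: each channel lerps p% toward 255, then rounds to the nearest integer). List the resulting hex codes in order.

#D30DDA is rgb(211, 13, 218).
15%: (211 + 6.6 = 217.6→218, 13 + 36.3 = 49.3→49, 218 + 5.55 = 223.55→224) → #DA31E0
30%: (211 + 13.2 = 224.2→224, 13 + 72.6 = 85.6→86, 218 + 11.1 = 229.1→229) → #E056E5
45%: (211 + 19.8 = 230.8→231, 13 + 108.9 = 121.9→122, 218 + 16.65 = 234.65→235) → #E77AEB
60%: (211 + 26.4 = 237.4→237, 13 + 145.2 = 158.2→158, 218 + 22.2 = 240.2→240) → #ED9EF0

#DA31E0, #E056E5, #E77AEB, #ED9EF0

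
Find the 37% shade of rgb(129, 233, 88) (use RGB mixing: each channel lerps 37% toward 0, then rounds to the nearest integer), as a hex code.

#519337

Lerp each channel 37% toward 0:
  R: 129 + 0.37×(0−129) = 129 − 47.73 = 81.27 → 81
  G: 233 + 0.37×(0−233) = 233 − 86.21 = 146.79 → 147
  B: 88 − 32.56 = 55.44 → 55
rgb(81, 147, 55) = #519337.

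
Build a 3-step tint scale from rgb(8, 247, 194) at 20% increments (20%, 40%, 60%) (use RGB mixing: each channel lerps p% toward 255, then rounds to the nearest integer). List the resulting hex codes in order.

20%: (8 + 49.4 = 57.4→57, 247 + 1.6 = 248.6→249, 194 + 12.2 = 206.2→206) → #39F9CE
40%: (8 + 98.8 = 106.8→107, 247 + 3.2 = 250.2→250, 194 + 24.4 = 218.4→218) → #6BFADA
60%: (8 + 148.2 = 156.2→156, 247 + 4.8 = 251.8→252, 194 + 36.6 = 230.6→231) → #9CFCE7

#39F9CE, #6BFADA, #9CFCE7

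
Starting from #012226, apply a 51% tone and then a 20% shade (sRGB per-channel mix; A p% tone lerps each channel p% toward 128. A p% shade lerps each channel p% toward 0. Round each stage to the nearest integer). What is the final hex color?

#354243

#012226 is rgb(1, 34, 38).
Lerp each channel 51% toward 128:
  R: 1 + 0.51×(128−1) = 1 + 64.77 = 65.77 → 66
  G: 34 + 47.94 = 81.94 → 82
  B: 38 + 0.51×(128−38) = 38 + 45.9 = 83.9 → 84
After the tone: rgb(66, 82, 84) = #425254.
A 20% shade moves each channel 20% toward 0:
  R: 66 + 0.2×(0−66) = 66 − 13.2 = 52.8 → 53
  G: 82 − 16.4 = 65.6 → 66
  B: 84 + 0.2×(0−84) = 84 − 16.8 = 67.2 → 67
rgb(53, 66, 67) = #354243.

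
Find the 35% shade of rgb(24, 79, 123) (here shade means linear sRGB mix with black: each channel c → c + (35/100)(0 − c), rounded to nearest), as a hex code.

A 35% shade moves each channel 35% toward 0:
  R: 24 + 0.35×(0−24) = 24 − 8.4 = 15.6 → 16
  G: 79 + 0.35×(0−79) = 79 − 27.65 = 51.35 → 51
  B: 123 − 43.05 = 79.95 → 80
rgb(16, 51, 80) = #103350.

#103350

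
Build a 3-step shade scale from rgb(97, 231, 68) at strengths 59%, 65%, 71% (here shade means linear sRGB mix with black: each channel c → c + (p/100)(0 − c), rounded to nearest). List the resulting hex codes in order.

#285F1C, #225118, #1C4314

59%: (97 − 57.23 = 39.77→40, 231 − 136.29 = 94.71→95, 68 − 40.12 = 27.88→28) → #285F1C
65%: (97 − 63.05 = 33.95→34, 231 − 150.15 = 80.85→81, 68 − 44.2 = 23.8→24) → #225118
71%: (97 − 68.87 = 28.13→28, 231 − 164.01 = 66.99→67, 68 − 48.28 = 19.72→20) → #1C4314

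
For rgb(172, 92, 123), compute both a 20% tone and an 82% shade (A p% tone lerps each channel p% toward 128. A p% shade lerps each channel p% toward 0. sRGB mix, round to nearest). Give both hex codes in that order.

20% tone:
  R: 172 − 8.8 = 163.2 → 163
  G: 92 + 7.2 = 99.2 → 99
  B: 123 + 1 = 124 → 124
  → #A3637C
82% shade:
  R: 172 + 0.82×(0−172) = 172 − 141.04 = 30.96 → 31
  G: 92 + 0.82×(0−92) = 92 − 75.44 = 16.56 → 17
  B: 123 + 0.82×(0−123) = 123 − 100.86 = 22.14 → 22
  → #1F1116

#A3637C, #1F1116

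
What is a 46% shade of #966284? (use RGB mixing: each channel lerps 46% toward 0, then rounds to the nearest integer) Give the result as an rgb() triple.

rgb(81, 53, 71)

#966284 is rgb(150, 98, 132).
Per channel, c → c + 0.46(0 − c):
  R: 150 + 0.46×(0−150) = 150 − 69 = 81 → 81
  G: 98 + 0.46×(0−98) = 98 − 45.08 = 52.92 → 53
  B: 132 + 0.46×(0−132) = 132 − 60.72 = 71.28 → 71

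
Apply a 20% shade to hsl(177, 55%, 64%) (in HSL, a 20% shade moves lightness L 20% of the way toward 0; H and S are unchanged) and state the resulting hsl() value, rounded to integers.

L moves 20% from 64 toward 0: 64 − 12.8 = 51.2 → 51.
H and S are unchanged.

hsl(177, 55%, 51%)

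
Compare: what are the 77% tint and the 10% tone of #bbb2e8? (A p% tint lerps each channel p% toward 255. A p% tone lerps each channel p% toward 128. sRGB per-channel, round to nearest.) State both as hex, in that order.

#bbb2e8 is rgb(187, 178, 232).
77% tint:
  R: 187 + 52.36 = 239.36 → 239
  G: 178 + 59.29 = 237.29 → 237
  B: 232 + 17.71 = 249.71 → 250
  → #efedfa
10% tone:
  R: 187 + 0.1×(128−187) = 187 − 5.9 = 181.1 → 181
  G: 178 − 5 = 173 → 173
  B: 232 + 0.1×(128−232) = 232 − 10.4 = 221.6 → 222
  → #b5adde

#efedfa, #b5adde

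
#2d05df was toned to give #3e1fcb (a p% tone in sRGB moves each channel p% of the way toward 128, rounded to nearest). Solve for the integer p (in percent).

#2d05df is rgb(45, 5, 223); #3e1fcb is rgb(62, 31, 203).
On the G channel (widest range): 31 ≈ 5 + (p/100)(128 − 5), so p ≈ 100×(31 − 5)/(128 − 5) = 2600/123 = 21.14.
p = 21 reproduces all three channels after rounding.

21%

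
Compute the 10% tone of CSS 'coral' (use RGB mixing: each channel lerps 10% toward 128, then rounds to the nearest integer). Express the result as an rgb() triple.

CSS coral is rgb(255, 127, 80).
Per channel, c → c + 0.1(128 − c):
  R: 255 + 0.1×(128−255) = 255 − 12.7 = 242.3 → 242
  G: 127 + 0.1×(128−127) = 127 + 0.1 = 127.1 → 127
  B: 80 + 4.8 = 84.8 → 85

rgb(242, 127, 85)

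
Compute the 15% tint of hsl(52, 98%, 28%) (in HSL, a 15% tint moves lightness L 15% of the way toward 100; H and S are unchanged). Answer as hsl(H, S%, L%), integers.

hsl(52, 98%, 39%)

L moves 15% from 28 toward 100: 28 + 10.8 = 38.8 → 39.
H and S are unchanged.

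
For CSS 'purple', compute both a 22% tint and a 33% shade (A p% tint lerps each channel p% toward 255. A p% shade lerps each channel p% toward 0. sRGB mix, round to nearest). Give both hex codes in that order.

CSS purple is rgb(128, 0, 128).
22% tint:
  R: 128 + 0.22×(255−128) = 128 + 27.94 = 155.94 → 156
  G: 0 + 56.1 = 56.1 → 56
  B: 128 + 27.94 = 155.94 → 156
  → #9c389c
33% shade:
  R: 128 + 0.33×(0−128) = 128 − 42.24 = 85.76 → 86
  G: 0 + 0.33×(0−0) = 0 + 0 = 0 → 0
  B: 128 − 42.24 = 85.76 → 86
  → #560056

#9c389c, #560056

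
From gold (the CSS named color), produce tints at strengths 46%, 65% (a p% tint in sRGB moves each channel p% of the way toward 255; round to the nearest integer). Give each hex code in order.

CSS gold is rgb(255, 215, 0).
46%: (255→255, 215 + 18.4 = 233.4→233, 0 + 117.3 = 117.3→117) → #FFE975
65%: (255→255, 215 + 26 = 241→241, 0 + 165.75 = 165.75→166) → #FFF1A6

#FFE975, #FFF1A6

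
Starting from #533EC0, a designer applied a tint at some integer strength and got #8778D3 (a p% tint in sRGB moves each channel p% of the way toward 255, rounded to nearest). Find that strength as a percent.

30%

#533EC0 is rgb(83, 62, 192); #8778D3 is rgb(135, 120, 211).
On the G channel (widest range): 120 ≈ 62 + (p/100)(255 − 62), so p ≈ 100×(120 − 62)/(255 − 62) = 5800/193 = 30.05.
p = 30 reproduces all three channels after rounding.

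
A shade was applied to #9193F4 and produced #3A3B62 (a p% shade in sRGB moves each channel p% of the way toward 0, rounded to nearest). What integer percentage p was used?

60%

#9193F4 is rgb(145, 147, 244); #3A3B62 is rgb(58, 59, 98).
On the B channel (widest range): 98 ≈ 244 + (p/100)(0 − 244), so p ≈ 100×(98 − 244)/(0 − 244) = -14600/-244 = 59.84.
p = 60 reproduces all three channels after rounding.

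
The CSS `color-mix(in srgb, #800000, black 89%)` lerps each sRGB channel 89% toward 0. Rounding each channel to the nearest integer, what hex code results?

#800000 is rgb(128, 0, 0).
Per channel, c → c + 0.89(0 − c):
  R: 128 + 0.89×(0−128) = 128 − 113.92 = 14.08 → 14
  G: 0 + 0 = 0 → 0
  B: 0 + 0.89×(0−0) = 0 + 0 = 0 → 0
rgb(14, 0, 0) = #0E0000.

#0E0000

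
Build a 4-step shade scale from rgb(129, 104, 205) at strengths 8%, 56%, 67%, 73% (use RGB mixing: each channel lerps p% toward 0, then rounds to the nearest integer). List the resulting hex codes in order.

#7760bd, #392e5a, #2b2244, #231c37

8%: (129 − 10.32 = 118.68→119, 104 − 8.32 = 95.68→96, 205 − 16.4 = 188.6→189) → #7760bd
56%: (129 − 72.24 = 56.76→57, 104 − 58.24 = 45.76→46, 205 − 114.8 = 90.2→90) → #392e5a
67%: (129 − 86.43 = 42.57→43, 104 − 69.68 = 34.32→34, 205 − 137.35 = 67.65→68) → #2b2244
73%: (129 − 94.17 = 34.83→35, 104 − 75.92 = 28.08→28, 205 − 149.65 = 55.35→55) → #231c37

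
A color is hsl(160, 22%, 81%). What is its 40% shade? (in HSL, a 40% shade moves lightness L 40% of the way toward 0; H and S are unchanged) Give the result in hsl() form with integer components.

hsl(160, 22%, 49%)

L moves 40% from 81 toward 0: 81 − 32.4 = 48.6 → 49.
H and S are unchanged.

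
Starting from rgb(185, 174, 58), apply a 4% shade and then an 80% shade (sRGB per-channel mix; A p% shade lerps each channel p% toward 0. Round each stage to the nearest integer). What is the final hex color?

Per channel, c → c + 0.04(0 − c):
  R: 185 − 7.4 = 177.6 → 178
  G: 174 + 0.04×(0−174) = 174 − 6.96 = 167.04 → 167
  B: 58 + 0.04×(0−58) = 58 − 2.32 = 55.68 → 56
After the shade: rgb(178, 167, 56) = #B2A738.
Lerp each channel 80% toward 0:
  R: 178 + 0.8×(0−178) = 178 − 142.4 = 35.6 → 36
  G: 167 − 133.6 = 33.4 → 33
  B: 56 − 44.8 = 11.2 → 11
rgb(36, 33, 11) = #24210B.

#24210B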